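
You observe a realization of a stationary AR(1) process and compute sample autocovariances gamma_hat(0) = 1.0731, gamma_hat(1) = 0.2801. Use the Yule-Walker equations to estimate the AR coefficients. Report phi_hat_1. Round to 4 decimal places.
\hat\phi_{1} = 0.2610

The Yule-Walker equations for an AR(p) process read, in matrix form,
  Gamma_p phi = r_p,   with   (Gamma_p)_{ij} = gamma(|i - j|),
                       (r_p)_i = gamma(i),   i,j = 1..p.
Substitute the sample gammas (Toeplitz matrix and right-hand side of size 1):
  Gamma_p = [[1.0731]]
  r_p     = [0.2801]
With p = 1 this is the single equation gamma(0) phi_1 = gamma(1):
  phi_hat_1 = gamma(1) / gamma(0) = 0.2801 / 1.0731 = 0.2610.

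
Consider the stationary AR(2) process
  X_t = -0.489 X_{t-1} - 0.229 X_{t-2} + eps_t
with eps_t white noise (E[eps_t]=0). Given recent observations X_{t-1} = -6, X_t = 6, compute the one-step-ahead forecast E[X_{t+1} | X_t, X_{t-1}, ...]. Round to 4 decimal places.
E[X_{t+1} \mid \mathcal F_t] = -1.5600

For an AR(p) model X_t = c + sum_i phi_i X_{t-i} + eps_t, the
one-step-ahead conditional mean is
  E[X_{t+1} | X_t, ...] = c + sum_i phi_i X_{t+1-i}.
Substitute known values:
  E[X_{t+1} | ...] = (-0.489) * (6) + (-0.229) * (-6)
                   = -1.5600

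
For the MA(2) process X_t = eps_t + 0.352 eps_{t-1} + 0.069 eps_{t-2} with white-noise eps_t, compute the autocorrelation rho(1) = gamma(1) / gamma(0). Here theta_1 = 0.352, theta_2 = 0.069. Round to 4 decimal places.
\rho(1) = 0.3334

For an MA(q) process with theta_0 = 1, the autocovariance is
  gamma(k) = sigma^2 * sum_{i=0..q-k} theta_i * theta_{i+k},
and rho(k) = gamma(k) / gamma(0). Sigma^2 cancels.
  numerator   = (1)*(0.352) + (0.352)*(0.069) = 0.376288.
  denominator = (1)^2 + (0.352)^2 + (0.069)^2 = 1.128665.
  rho(1) = 0.376288 / 1.128665 = 0.3334.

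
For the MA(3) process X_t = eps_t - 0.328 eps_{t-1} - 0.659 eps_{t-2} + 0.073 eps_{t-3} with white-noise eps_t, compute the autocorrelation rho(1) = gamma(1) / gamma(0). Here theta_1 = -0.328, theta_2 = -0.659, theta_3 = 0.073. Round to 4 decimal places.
\rho(1) = -0.1034

For an MA(q) process with theta_0 = 1, the autocovariance is
  gamma(k) = sigma^2 * sum_{i=0..q-k} theta_i * theta_{i+k},
and rho(k) = gamma(k) / gamma(0). Sigma^2 cancels.
  numerator   = (1)*(-0.328) + (-0.328)*(-0.659) + (-0.659)*(0.073) = -0.159955.
  denominator = (1)^2 + (-0.328)^2 + (-0.659)^2 + (0.073)^2 = 1.547194.
  rho(1) = -0.159955 / 1.547194 = -0.1034.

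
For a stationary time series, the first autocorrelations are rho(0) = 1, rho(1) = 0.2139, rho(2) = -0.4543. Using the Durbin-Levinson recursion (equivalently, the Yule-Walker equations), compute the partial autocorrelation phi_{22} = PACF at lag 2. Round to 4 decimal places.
\phi_{22} = -0.5240

The PACF at lag k is phi_{kk}, the last component of the solution
to the Yule-Walker system G_k phi = r_k where
  (G_k)_{ij} = rho(|i - j|), (r_k)_i = rho(i), i,j = 1..k.
Equivalently, Durbin-Levinson gives phi_{kk} iteratively:
  phi_{11} = rho(1)
  phi_{kk} = [rho(k) - sum_{j=1..k-1} phi_{k-1,j} rho(k-j)]
            / [1 - sum_{j=1..k-1} phi_{k-1,j} rho(j)],
  phi_{k,j} = phi_{k-1,j} - phi_{kk} phi_{k-1,k-j},  j = 1..k-1.
Step k = 1:
  phi_11 = rho(1) = 0.2139.
Step k = 2:
  phi_22 = [rho(2) - phi_11 rho(1)] / [1 - phi_11 rho(1)] = [-0.4543 - (0.2139)(0.2139)] / [1 - (0.2139)(0.2139)]
         = -0.50005321 / 0.95424679 = -0.524.
Therefore phi_{22} = -0.5240.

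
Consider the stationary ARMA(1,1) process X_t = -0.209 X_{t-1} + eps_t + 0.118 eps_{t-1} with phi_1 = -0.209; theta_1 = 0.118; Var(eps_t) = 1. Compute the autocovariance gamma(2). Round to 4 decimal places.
\gamma(2) = 0.0194

Multiply the model equation by X_{t-k} and take expectations. With theta_0 = psi_0 = 1 and psi_j the MA(infinity) weights, this gives
  gamma(k) - sum_i phi_i gamma(k-i) = c_k,
  c_k = sigma^2 * sum_{j=k..q} theta_j psi_{j-k}   (c_k = 0 for k > q),
using gamma(-m) = gamma(m).
psi-weights needed (psi_j = theta_j + sum_i phi_i psi_{j-i}):
  psi_1 = theta_1 + phi_1 = 0.118 + (-0.209) = -0.091
Right-hand sides:
  c_0 = sigma^2 (1 + theta_1 psi_1) = 1 * (1 + (0.118)(-0.091)) = 1 * 0.989262 = 0.989262
  c_1 = sigma^2 theta_1 = 1 * (0.118) = 0.118
  c_2 = 0
Equations for k = 0 and k = 1 (AR order 1):
  gamma(0) = phi_1 gamma(1) + c_0
  gamma(1) = phi_1 gamma(0) + c_1
Substituting the second into the first: gamma(0) (1 - phi_1^2) = c_0 + phi_1 c_1, so
  gamma(0) = (c_0 + phi_1 c_1) / (1 - phi_1^2) = (0.989262 + (-0.209)(0.118)) / (1 - (-0.209)^2) = 0.9646 / 0.956319 = 1.008659.
  gamma(1) = phi_1 gamma(0) + c_1 = (-0.209)(1.008659) + (0.118) = -0.09281.
For k = 2 (> q): gamma(2) = phi_1 gamma(1) = (-0.209)(-0.09281) = 0.019397.
Therefore gamma(2) = 0.0194 (to 4 decimal places).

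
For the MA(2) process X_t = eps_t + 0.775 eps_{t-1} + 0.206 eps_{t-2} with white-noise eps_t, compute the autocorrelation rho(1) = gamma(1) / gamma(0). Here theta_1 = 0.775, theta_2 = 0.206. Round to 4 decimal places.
\rho(1) = 0.5688

For an MA(q) process with theta_0 = 1, the autocovariance is
  gamma(k) = sigma^2 * sum_{i=0..q-k} theta_i * theta_{i+k},
and rho(k) = gamma(k) / gamma(0). Sigma^2 cancels.
  numerator   = (1)*(0.775) + (0.775)*(0.206) = 0.93465.
  denominator = (1)^2 + (0.775)^2 + (0.206)^2 = 1.643061.
  rho(1) = 0.93465 / 1.643061 = 0.5688.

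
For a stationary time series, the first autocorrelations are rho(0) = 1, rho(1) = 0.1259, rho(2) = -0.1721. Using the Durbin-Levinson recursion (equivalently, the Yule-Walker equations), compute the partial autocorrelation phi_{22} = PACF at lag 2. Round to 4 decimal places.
\phi_{22} = -0.1910

The PACF at lag k is phi_{kk}, the last component of the solution
to the Yule-Walker system G_k phi = r_k where
  (G_k)_{ij} = rho(|i - j|), (r_k)_i = rho(i), i,j = 1..k.
Equivalently, Durbin-Levinson gives phi_{kk} iteratively:
  phi_{11} = rho(1)
  phi_{kk} = [rho(k) - sum_{j=1..k-1} phi_{k-1,j} rho(k-j)]
            / [1 - sum_{j=1..k-1} phi_{k-1,j} rho(j)],
  phi_{k,j} = phi_{k-1,j} - phi_{kk} phi_{k-1,k-j},  j = 1..k-1.
Step k = 1:
  phi_11 = rho(1) = 0.1259.
Step k = 2:
  phi_22 = [rho(2) - phi_11 rho(1)] / [1 - phi_11 rho(1)] = [-0.1721 - (0.1259)(0.1259)] / [1 - (0.1259)(0.1259)]
         = -0.18795081 / 0.98414919 = -0.191.
Therefore phi_{22} = -0.1910.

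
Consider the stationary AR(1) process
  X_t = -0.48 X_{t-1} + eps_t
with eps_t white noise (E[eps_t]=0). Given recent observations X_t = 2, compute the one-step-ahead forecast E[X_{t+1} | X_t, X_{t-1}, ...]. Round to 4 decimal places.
E[X_{t+1} \mid \mathcal F_t] = -0.9600

For an AR(p) model X_t = c + sum_i phi_i X_{t-i} + eps_t, the
one-step-ahead conditional mean is
  E[X_{t+1} | X_t, ...] = c + sum_i phi_i X_{t+1-i}.
Substitute known values:
  E[X_{t+1} | ...] = (-0.48) * (2)
                   = -0.9600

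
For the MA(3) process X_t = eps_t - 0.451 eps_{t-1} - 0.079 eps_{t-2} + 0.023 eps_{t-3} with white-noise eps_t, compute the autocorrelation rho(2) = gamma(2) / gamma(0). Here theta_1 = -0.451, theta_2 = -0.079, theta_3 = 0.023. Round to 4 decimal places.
\rho(2) = -0.0739

For an MA(q) process with theta_0 = 1, the autocovariance is
  gamma(k) = sigma^2 * sum_{i=0..q-k} theta_i * theta_{i+k},
and rho(k) = gamma(k) / gamma(0). Sigma^2 cancels.
  numerator   = (1)*(-0.079) + (-0.451)*(0.023) = -0.089373.
  denominator = (1)^2 + (-0.451)^2 + (-0.079)^2 + (0.023)^2 = 1.210171.
  rho(2) = -0.089373 / 1.210171 = -0.0739.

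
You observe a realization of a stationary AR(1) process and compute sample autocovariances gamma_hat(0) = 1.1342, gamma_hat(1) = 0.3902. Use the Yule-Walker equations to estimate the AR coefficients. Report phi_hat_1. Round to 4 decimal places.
\hat\phi_{1} = 0.3440

The Yule-Walker equations for an AR(p) process read, in matrix form,
  Gamma_p phi = r_p,   with   (Gamma_p)_{ij} = gamma(|i - j|),
                       (r_p)_i = gamma(i),   i,j = 1..p.
Substitute the sample gammas (Toeplitz matrix and right-hand side of size 1):
  Gamma_p = [[1.1342]]
  r_p     = [0.3902]
With p = 1 this is the single equation gamma(0) phi_1 = gamma(1):
  phi_hat_1 = gamma(1) / gamma(0) = 0.3902 / 1.1342 = 0.3440.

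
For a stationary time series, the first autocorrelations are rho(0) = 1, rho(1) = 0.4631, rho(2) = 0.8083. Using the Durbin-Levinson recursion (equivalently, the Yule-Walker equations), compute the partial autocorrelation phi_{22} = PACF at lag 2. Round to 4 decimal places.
\phi_{22} = 0.7560

The PACF at lag k is phi_{kk}, the last component of the solution
to the Yule-Walker system G_k phi = r_k where
  (G_k)_{ij} = rho(|i - j|), (r_k)_i = rho(i), i,j = 1..k.
Equivalently, Durbin-Levinson gives phi_{kk} iteratively:
  phi_{11} = rho(1)
  phi_{kk} = [rho(k) - sum_{j=1..k-1} phi_{k-1,j} rho(k-j)]
            / [1 - sum_{j=1..k-1} phi_{k-1,j} rho(j)],
  phi_{k,j} = phi_{k-1,j} - phi_{kk} phi_{k-1,k-j},  j = 1..k-1.
Step k = 1:
  phi_11 = rho(1) = 0.4631.
Step k = 2:
  phi_22 = [rho(2) - phi_11 rho(1)] / [1 - phi_11 rho(1)] = [0.8083 - (0.4631)(0.4631)] / [1 - (0.4631)(0.4631)]
         = 0.59383839 / 0.78553839 = 0.756.
Therefore phi_{22} = 0.7560.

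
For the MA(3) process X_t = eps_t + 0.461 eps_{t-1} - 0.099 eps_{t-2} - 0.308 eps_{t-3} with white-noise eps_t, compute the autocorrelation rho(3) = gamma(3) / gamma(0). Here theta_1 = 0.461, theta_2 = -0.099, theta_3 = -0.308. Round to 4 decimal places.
\rho(3) = -0.2338

For an MA(q) process with theta_0 = 1, the autocovariance is
  gamma(k) = sigma^2 * sum_{i=0..q-k} theta_i * theta_{i+k},
and rho(k) = gamma(k) / gamma(0). Sigma^2 cancels.
  numerator   = (1)*(-0.308) = -0.308.
  denominator = (1)^2 + (0.461)^2 + (-0.099)^2 + (-0.308)^2 = 1.317186.
  rho(3) = -0.308 / 1.317186 = -0.2338.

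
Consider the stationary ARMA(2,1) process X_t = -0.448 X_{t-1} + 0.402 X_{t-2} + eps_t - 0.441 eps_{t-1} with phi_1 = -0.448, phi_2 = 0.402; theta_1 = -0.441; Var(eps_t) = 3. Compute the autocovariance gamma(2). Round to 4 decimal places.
\gamma(2) = 12.1518

Multiply the model equation by X_{t-k} and take expectations. With theta_0 = psi_0 = 1 and psi_j the MA(infinity) weights, this gives
  gamma(k) - sum_i phi_i gamma(k-i) = c_k,
  c_k = sigma^2 * sum_{j=k..q} theta_j psi_{j-k}   (c_k = 0 for k > q),
using gamma(-m) = gamma(m).
psi-weights needed (psi_j = theta_j + sum_i phi_i psi_{j-i}):
  psi_1 = theta_1 + phi_1 = -0.441 + (-0.448) = -0.889
Right-hand sides:
  c_0 = sigma^2 (1 + theta_1 psi_1) = 3 * (1 + (-0.441)(-0.889)) = 3 * 1.392049 = 4.176147
  c_1 = sigma^2 theta_1 = 3 * (-0.441) = -1.323
  c_2 = 0
Equations for k = 0, 1, 2 (AR order 2, c_2 = 0):
  (E0) gamma(0) = phi_1 gamma(1) + phi_2 gamma(2) + c_0
  (E1) gamma(1) = phi_1 gamma(0) + phi_2 gamma(1) + c_1
  (E2) gamma(2) = phi_1 gamma(1) + phi_2 gamma(0)
From (E1): gamma(1) = A gamma(0) + B with
  A = phi_1 / (1 - phi_2) = -0.448 / 0.598 = -0.749164,   B = c_1 / (1 - phi_2) = -1.323 / 0.598 = -2.212375.
Insert (E2) into (E0): gamma(0) (1 - phi_2^2) = phi_1 (1 + phi_2) gamma(1) + c_0.
  phi_1 (1 + phi_2) = (-0.448)(1.402) = -0.628096,   1 - phi_2^2 = 0.838396.
Replace gamma(1) by A gamma(0) + B and collect gamma(0):
  gamma(0) [0.838396 - (-0.628096)(-0.749164)] = (-0.628096)(-2.212375) + 4.176147
  gamma(0) * 0.367849 = 5.565731
  gamma(0) = 5.565731 / 0.367849 = 15.13047.
  gamma(1) = A gamma(0) + B = (-0.749164)(15.13047) + (-2.212375) = -13.547576.
  gamma(2) = phi_1 gamma(1) + phi_2 gamma(0) = (-0.448)(-13.547576) + (0.402)(15.13047) = 12.151763.
Therefore gamma(2) = 12.1518 (to 4 decimal places).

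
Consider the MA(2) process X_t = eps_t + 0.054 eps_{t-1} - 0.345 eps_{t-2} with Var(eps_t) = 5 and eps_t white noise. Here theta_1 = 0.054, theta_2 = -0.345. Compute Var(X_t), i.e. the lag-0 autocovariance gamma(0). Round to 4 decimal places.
\gamma(0) = 5.6097

For an MA(q) process X_t = eps_t + sum_i theta_i eps_{t-i} with
Var(eps_t) = sigma^2, the variance is
  gamma(0) = sigma^2 * (1 + sum_i theta_i^2).
  sum_i theta_i^2 = (0.054)^2 + (-0.345)^2 = 0.002916 + 0.119025 = 0.121941.
  gamma(0) = 5 * (1 + 0.121941) = 5 * 1.121941 = 5.609705, which rounds to 5.6097.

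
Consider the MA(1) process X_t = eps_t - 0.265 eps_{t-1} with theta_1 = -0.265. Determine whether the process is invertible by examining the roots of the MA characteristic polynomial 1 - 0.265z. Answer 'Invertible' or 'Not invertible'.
\text{Invertible}

The MA(q) characteristic polynomial is P(z) = 1 - 0.265z.
Invertibility requires all roots to lie outside the unit circle, i.e. |z| > 1 for every root.
This is linear in z: 1 + (-0.265) z = 0  =>  z = -1/(-0.265) = 3.773585,  |z| = 3.773585.
Moduli of all roots: 3.7736.
All moduli strictly greater than 1? Yes.
Verdict: Invertible.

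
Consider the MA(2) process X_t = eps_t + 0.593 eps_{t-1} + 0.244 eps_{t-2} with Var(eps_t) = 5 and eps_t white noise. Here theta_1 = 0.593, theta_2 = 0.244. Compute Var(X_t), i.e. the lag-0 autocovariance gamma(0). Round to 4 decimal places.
\gamma(0) = 7.0559

For an MA(q) process X_t = eps_t + sum_i theta_i eps_{t-i} with
Var(eps_t) = sigma^2, the variance is
  gamma(0) = sigma^2 * (1 + sum_i theta_i^2).
  sum_i theta_i^2 = (0.593)^2 + (0.244)^2 = 0.351649 + 0.059536 = 0.411185.
  gamma(0) = 5 * (1 + 0.411185) = 5 * 1.411185 = 7.055925, which rounds to 7.0559.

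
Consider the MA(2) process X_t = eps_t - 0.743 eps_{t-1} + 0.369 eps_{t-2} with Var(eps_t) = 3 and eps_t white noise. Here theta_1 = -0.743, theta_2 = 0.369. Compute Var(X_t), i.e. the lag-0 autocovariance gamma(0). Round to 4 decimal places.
\gamma(0) = 5.0646

For an MA(q) process X_t = eps_t + sum_i theta_i eps_{t-i} with
Var(eps_t) = sigma^2, the variance is
  gamma(0) = sigma^2 * (1 + sum_i theta_i^2).
  sum_i theta_i^2 = (-0.743)^2 + (0.369)^2 = 0.552049 + 0.136161 = 0.68821.
  gamma(0) = 3 * (1 + 0.68821) = 3 * 1.68821 = 5.06463, which rounds to 5.0646.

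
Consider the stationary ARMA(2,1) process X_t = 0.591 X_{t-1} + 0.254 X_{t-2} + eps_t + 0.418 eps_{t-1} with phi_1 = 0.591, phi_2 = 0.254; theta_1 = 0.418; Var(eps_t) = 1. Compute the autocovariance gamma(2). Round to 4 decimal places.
\gamma(2) = 4.1396

Multiply the model equation by X_{t-k} and take expectations. With theta_0 = psi_0 = 1 and psi_j the MA(infinity) weights, this gives
  gamma(k) - sum_i phi_i gamma(k-i) = c_k,
  c_k = sigma^2 * sum_{j=k..q} theta_j psi_{j-k}   (c_k = 0 for k > q),
using gamma(-m) = gamma(m).
psi-weights needed (psi_j = theta_j + sum_i phi_i psi_{j-i}):
  psi_1 = theta_1 + phi_1 = 0.418 + (0.591) = 1.009
Right-hand sides:
  c_0 = sigma^2 (1 + theta_1 psi_1) = 1 * (1 + (0.418)(1.009)) = 1 * 1.421762 = 1.421762
  c_1 = sigma^2 theta_1 = 1 * (0.418) = 0.418
  c_2 = 0
Equations for k = 0, 1, 2 (AR order 2, c_2 = 0):
  (E0) gamma(0) = phi_1 gamma(1) + phi_2 gamma(2) + c_0
  (E1) gamma(1) = phi_1 gamma(0) + phi_2 gamma(1) + c_1
  (E2) gamma(2) = phi_1 gamma(1) + phi_2 gamma(0)
From (E1): gamma(1) = A gamma(0) + B with
  A = phi_1 / (1 - phi_2) = 0.591 / 0.746 = 0.792225,   B = c_1 / (1 - phi_2) = 0.418 / 0.746 = 0.560322.
Insert (E2) into (E0): gamma(0) (1 - phi_2^2) = phi_1 (1 + phi_2) gamma(1) + c_0.
  phi_1 (1 + phi_2) = (0.591)(1.254) = 0.741114,   1 - phi_2^2 = 0.935484.
Replace gamma(1) by A gamma(0) + B and collect gamma(0):
  gamma(0) [0.935484 - (0.741114)(0.792225)] = (0.741114)(0.560322) + 1.421762
  gamma(0) * 0.348355 = 1.837024
  gamma(0) = 1.837024 / 0.348355 = 5.273429.
  gamma(1) = A gamma(0) + B = (0.792225)(5.273429) + (0.560322) = 4.738065.
  gamma(2) = phi_1 gamma(1) + phi_2 gamma(0) = (0.591)(4.738065) + (0.254)(5.273429) = 4.139647.
Therefore gamma(2) = 4.1396 (to 4 decimal places).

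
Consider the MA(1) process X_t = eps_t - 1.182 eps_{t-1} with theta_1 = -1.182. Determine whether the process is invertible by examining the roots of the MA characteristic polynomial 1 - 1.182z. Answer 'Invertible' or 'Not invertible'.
\text{Not invertible}

The MA(q) characteristic polynomial is P(z) = 1 - 1.182z.
Invertibility requires all roots to lie outside the unit circle, i.e. |z| > 1 for every root.
This is linear in z: 1 + (-1.182) z = 0  =>  z = -1/(-1.182) = 0.846024,  |z| = 0.846024.
Moduli of all roots: 0.8460.
All moduli strictly greater than 1? No.
Verdict: Not invertible.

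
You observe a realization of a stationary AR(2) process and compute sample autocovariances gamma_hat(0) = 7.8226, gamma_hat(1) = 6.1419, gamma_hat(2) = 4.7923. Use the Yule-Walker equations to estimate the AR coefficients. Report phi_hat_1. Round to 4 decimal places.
\hat\phi_{1} = 0.7930

The Yule-Walker equations for an AR(p) process read, in matrix form,
  Gamma_p phi = r_p,   with   (Gamma_p)_{ij} = gamma(|i - j|),
                       (r_p)_i = gamma(i),   i,j = 1..p.
Substitute the sample gammas (Toeplitz matrix and right-hand side of size 2):
  Gamma_p = [[7.8226, 6.1419], [6.1419, 7.8226]]
  r_p     = [6.1419, 4.7923]
Written out:
  7.8226 phi_1 + 6.1419 phi_2 = 6.1419
  6.1419 phi_1 + 7.8226 phi_2 = 4.7923
Solve by Cramer's rule:
  det = gamma(0)^2 - gamma(1)^2 = (7.8226)^2 - (6.1419)^2 = 61.19307076 - 37.72293561 = 23.47013515
  phi_hat_1 = [gamma(1) gamma(0) - gamma(1) gamma(2)] / det = [(6.1419)(7.8226) - (6.1419)(4.7923)] / 23.47013515 = 18.61179957 / 23.47013515 = 0.793
  phi_hat_2 = [gamma(0) gamma(2) - gamma(1)^2] / det = [(7.8226)(4.7923) - (6.1419)^2] / 23.47013515 = -0.23468963 / 23.47013515 = -0.01
So phi_hat = [0.7930, -0.0100].
Therefore phi_hat_1 = 0.7930.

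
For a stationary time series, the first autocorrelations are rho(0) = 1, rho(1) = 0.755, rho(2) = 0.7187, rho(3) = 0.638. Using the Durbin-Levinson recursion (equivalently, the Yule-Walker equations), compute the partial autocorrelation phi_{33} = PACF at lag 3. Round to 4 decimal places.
\phi_{33} = 0.0580

The PACF at lag k is phi_{kk}, the last component of the solution
to the Yule-Walker system G_k phi = r_k where
  (G_k)_{ij} = rho(|i - j|), (r_k)_i = rho(i), i,j = 1..k.
Equivalently, Durbin-Levinson gives phi_{kk} iteratively:
  phi_{11} = rho(1)
  phi_{kk} = [rho(k) - sum_{j=1..k-1} phi_{k-1,j} rho(k-j)]
            / [1 - sum_{j=1..k-1} phi_{k-1,j} rho(j)],
  phi_{k,j} = phi_{k-1,j} - phi_{kk} phi_{k-1,k-j},  j = 1..k-1.
Step k = 1:
  phi_11 = rho(1) = 0.755.
Step k = 2:
  phi_22 = [rho(2) - phi_11 rho(1)] / [1 - phi_11 rho(1)] = [0.7187 - (0.755)(0.755)] / [1 - (0.755)(0.755)]
         = 0.148675 / 0.429975 = 0.345776.
  Update: phi_21 = phi_11 - phi_22 phi_11 = 0.755 - (0.345776)(0.755) = 0.493939.
Step k = 3:
  phi_33 = [rho(3) - phi_21 rho(2) - phi_22 rho(1)] / [1 - phi_21 rho(1) - phi_22 rho(2)]
    numerator   = 0.638 - (0.493939)(0.7187) - (0.345776)(0.755) = 0.02194509
    denominator = 1 - (0.493939)(0.755) - (0.345776)(0.7187) = 0.37856677
  phi_33 = 0.02194509 / 0.37856677 = 0.058.
Therefore phi_{33} = 0.0580.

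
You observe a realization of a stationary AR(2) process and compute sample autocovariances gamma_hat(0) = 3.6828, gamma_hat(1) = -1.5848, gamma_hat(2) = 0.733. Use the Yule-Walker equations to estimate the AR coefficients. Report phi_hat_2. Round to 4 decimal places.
\hat\phi_{2} = 0.0170

The Yule-Walker equations for an AR(p) process read, in matrix form,
  Gamma_p phi = r_p,   with   (Gamma_p)_{ij} = gamma(|i - j|),
                       (r_p)_i = gamma(i),   i,j = 1..p.
Substitute the sample gammas (Toeplitz matrix and right-hand side of size 2):
  Gamma_p = [[3.6828, -1.5848], [-1.5848, 3.6828]]
  r_p     = [-1.5848, 0.733]
Written out:
  3.6828 phi_1 - 1.5848 phi_2 = -1.5848
  -1.5848 phi_1 + 3.6828 phi_2 = 0.733
Solve by Cramer's rule:
  det = gamma(0)^2 - gamma(1)^2 = (3.6828)^2 - (-1.5848)^2 = 13.56301584 - 2.51159104 = 11.0514248
  phi_hat_1 = [gamma(1) gamma(0) - gamma(1) gamma(2)] / det = [(-1.5848)(3.6828) - (-1.5848)(0.733)] / 11.0514248 = -4.67484304 / 11.0514248 = -0.423
  phi_hat_2 = [gamma(0) gamma(2) - gamma(1)^2] / det = [(3.6828)(0.733) - (-1.5848)^2] / 11.0514248 = 0.18790136 / 11.0514248 = 0.017
So phi_hat = [-0.4230, 0.0170].
Therefore phi_hat_2 = 0.0170.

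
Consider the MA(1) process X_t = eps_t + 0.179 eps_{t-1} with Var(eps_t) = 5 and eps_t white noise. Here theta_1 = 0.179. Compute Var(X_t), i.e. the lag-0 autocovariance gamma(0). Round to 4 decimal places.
\gamma(0) = 5.1602

For an MA(q) process X_t = eps_t + sum_i theta_i eps_{t-i} with
Var(eps_t) = sigma^2, the variance is
  gamma(0) = sigma^2 * (1 + sum_i theta_i^2).
  sum_i theta_i^2 = (0.179)^2 = 0.032041.
  gamma(0) = 5 * (1 + 0.032041) = 5 * 1.032041 = 5.160205, which rounds to 5.1602.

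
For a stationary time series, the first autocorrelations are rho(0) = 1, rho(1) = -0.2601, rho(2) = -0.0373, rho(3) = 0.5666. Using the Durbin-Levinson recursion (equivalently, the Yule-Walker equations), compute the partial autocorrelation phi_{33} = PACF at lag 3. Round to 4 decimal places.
\phi_{33} = 0.5720

The PACF at lag k is phi_{kk}, the last component of the solution
to the Yule-Walker system G_k phi = r_k where
  (G_k)_{ij} = rho(|i - j|), (r_k)_i = rho(i), i,j = 1..k.
Equivalently, Durbin-Levinson gives phi_{kk} iteratively:
  phi_{11} = rho(1)
  phi_{kk} = [rho(k) - sum_{j=1..k-1} phi_{k-1,j} rho(k-j)]
            / [1 - sum_{j=1..k-1} phi_{k-1,j} rho(j)],
  phi_{k,j} = phi_{k-1,j} - phi_{kk} phi_{k-1,k-j},  j = 1..k-1.
Step k = 1:
  phi_11 = rho(1) = -0.2601.
Step k = 2:
  phi_22 = [rho(2) - phi_11 rho(1)] / [1 - phi_11 rho(1)] = [-0.0373 - (-0.2601)(-0.2601)] / [1 - (-0.2601)(-0.2601)]
         = -0.10495201 / 0.93234799 = -0.112567.
  Update: phi_21 = phi_11 - phi_22 phi_11 = -0.2601 - (-0.112567)(-0.2601) = -0.289379.
Step k = 3:
  phi_33 = [rho(3) - phi_21 rho(2) - phi_22 rho(1)] / [1 - phi_21 rho(1) - phi_22 rho(2)]
    numerator   = 0.5666 - (-0.289379)(-0.0373) - (-0.112567)(-0.2601) = 0.52652738
    denominator = 1 - (-0.289379)(-0.2601) - (-0.112567)(-0.0373) = 0.92053381
  phi_33 = 0.52652738 / 0.92053381 = 0.572.
Therefore phi_{33} = 0.5720.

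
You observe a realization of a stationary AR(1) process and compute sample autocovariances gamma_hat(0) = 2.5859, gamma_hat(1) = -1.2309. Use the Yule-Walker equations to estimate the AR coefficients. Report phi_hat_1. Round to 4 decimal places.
\hat\phi_{1} = -0.4760

The Yule-Walker equations for an AR(p) process read, in matrix form,
  Gamma_p phi = r_p,   with   (Gamma_p)_{ij} = gamma(|i - j|),
                       (r_p)_i = gamma(i),   i,j = 1..p.
Substitute the sample gammas (Toeplitz matrix and right-hand side of size 1):
  Gamma_p = [[2.5859]]
  r_p     = [-1.2309]
With p = 1 this is the single equation gamma(0) phi_1 = gamma(1):
  phi_hat_1 = gamma(1) / gamma(0) = -1.2309 / 2.5859 = -0.4760.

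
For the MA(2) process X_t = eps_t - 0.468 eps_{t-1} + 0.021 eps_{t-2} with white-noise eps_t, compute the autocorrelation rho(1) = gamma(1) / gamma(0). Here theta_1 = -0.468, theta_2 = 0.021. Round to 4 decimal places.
\rho(1) = -0.3918

For an MA(q) process with theta_0 = 1, the autocovariance is
  gamma(k) = sigma^2 * sum_{i=0..q-k} theta_i * theta_{i+k},
and rho(k) = gamma(k) / gamma(0). Sigma^2 cancels.
  numerator   = (1)*(-0.468) + (-0.468)*(0.021) = -0.477828.
  denominator = (1)^2 + (-0.468)^2 + (0.021)^2 = 1.219465.
  rho(1) = -0.477828 / 1.219465 = -0.3918.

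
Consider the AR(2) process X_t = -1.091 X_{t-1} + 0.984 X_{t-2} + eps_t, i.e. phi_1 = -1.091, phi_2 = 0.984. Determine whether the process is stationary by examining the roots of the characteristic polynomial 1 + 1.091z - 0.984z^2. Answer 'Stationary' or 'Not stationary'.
\text{Not stationary}

The AR(p) characteristic polynomial is P(z) = 1 + 1.091z - 0.984z^2.
Stationarity requires all roots to lie outside the unit circle, i.e. |z| > 1 for every root.
Set 1 + (1.091) z + (-0.984) z^2 = 0, i.e. a z^2 + b z + c = 0 with a = -0.984, b = 1.091, c = 1.
Discriminant D = b^2 - 4ac = (1.091)^2 - 4*(-0.984)*1 = 1.190281 - (-3.936) = 5.126281.
D >= 0, so the roots are real: z = (-b +/- sqrt(D)) / (2a) = (-1.091 +/- 2.264129) / (-1.968).
  z_1 = (-1.091 + 2.264129) / (-1.968) = -0.5961,   |z_1| = 0.5961.
  z_2 = (-1.091 - 2.264129) / (-1.968) = 1.7048,   |z_2| = 1.7048.
Moduli of all roots: 0.5961, 1.7048.
All moduli strictly greater than 1? No.
Verdict: Not stationary.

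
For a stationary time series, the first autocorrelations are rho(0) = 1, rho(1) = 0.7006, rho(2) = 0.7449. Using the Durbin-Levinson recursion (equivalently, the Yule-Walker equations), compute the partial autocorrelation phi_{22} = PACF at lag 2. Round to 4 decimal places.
\phi_{22} = 0.4990

The PACF at lag k is phi_{kk}, the last component of the solution
to the Yule-Walker system G_k phi = r_k where
  (G_k)_{ij} = rho(|i - j|), (r_k)_i = rho(i), i,j = 1..k.
Equivalently, Durbin-Levinson gives phi_{kk} iteratively:
  phi_{11} = rho(1)
  phi_{kk} = [rho(k) - sum_{j=1..k-1} phi_{k-1,j} rho(k-j)]
            / [1 - sum_{j=1..k-1} phi_{k-1,j} rho(j)],
  phi_{k,j} = phi_{k-1,j} - phi_{kk} phi_{k-1,k-j},  j = 1..k-1.
Step k = 1:
  phi_11 = rho(1) = 0.7006.
Step k = 2:
  phi_22 = [rho(2) - phi_11 rho(1)] / [1 - phi_11 rho(1)] = [0.7449 - (0.7006)(0.7006)] / [1 - (0.7006)(0.7006)]
         = 0.25405964 / 0.50915964 = 0.499.
Therefore phi_{22} = 0.4990.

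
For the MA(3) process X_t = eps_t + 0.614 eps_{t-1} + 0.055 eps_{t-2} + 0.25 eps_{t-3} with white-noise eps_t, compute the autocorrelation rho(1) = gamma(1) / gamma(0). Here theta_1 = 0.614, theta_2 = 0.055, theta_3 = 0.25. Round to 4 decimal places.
\rho(1) = 0.4586

For an MA(q) process with theta_0 = 1, the autocovariance is
  gamma(k) = sigma^2 * sum_{i=0..q-k} theta_i * theta_{i+k},
and rho(k) = gamma(k) / gamma(0). Sigma^2 cancels.
  numerator   = (1)*(0.614) + (0.614)*(0.055) + (0.055)*(0.25) = 0.66152.
  denominator = (1)^2 + (0.614)^2 + (0.055)^2 + (0.25)^2 = 1.442521.
  rho(1) = 0.66152 / 1.442521 = 0.4586.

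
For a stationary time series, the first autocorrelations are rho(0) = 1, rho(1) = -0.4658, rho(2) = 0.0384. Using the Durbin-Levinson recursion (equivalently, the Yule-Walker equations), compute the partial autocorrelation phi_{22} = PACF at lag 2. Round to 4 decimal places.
\phi_{22} = -0.2280

The PACF at lag k is phi_{kk}, the last component of the solution
to the Yule-Walker system G_k phi = r_k where
  (G_k)_{ij} = rho(|i - j|), (r_k)_i = rho(i), i,j = 1..k.
Equivalently, Durbin-Levinson gives phi_{kk} iteratively:
  phi_{11} = rho(1)
  phi_{kk} = [rho(k) - sum_{j=1..k-1} phi_{k-1,j} rho(k-j)]
            / [1 - sum_{j=1..k-1} phi_{k-1,j} rho(j)],
  phi_{k,j} = phi_{k-1,j} - phi_{kk} phi_{k-1,k-j},  j = 1..k-1.
Step k = 1:
  phi_11 = rho(1) = -0.4658.
Step k = 2:
  phi_22 = [rho(2) - phi_11 rho(1)] / [1 - phi_11 rho(1)] = [0.0384 - (-0.4658)(-0.4658)] / [1 - (-0.4658)(-0.4658)]
         = -0.17856964 / 0.78303036 = -0.228.
Therefore phi_{22} = -0.2280.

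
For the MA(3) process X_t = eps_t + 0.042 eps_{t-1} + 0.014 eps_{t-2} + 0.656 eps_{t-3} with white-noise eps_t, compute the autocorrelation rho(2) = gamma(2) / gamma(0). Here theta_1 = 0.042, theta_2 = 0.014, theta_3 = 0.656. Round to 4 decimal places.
\rho(2) = 0.0290

For an MA(q) process with theta_0 = 1, the autocovariance is
  gamma(k) = sigma^2 * sum_{i=0..q-k} theta_i * theta_{i+k},
and rho(k) = gamma(k) / gamma(0). Sigma^2 cancels.
  numerator   = (1)*(0.014) + (0.042)*(0.656) = 0.041552.
  denominator = (1)^2 + (0.042)^2 + (0.014)^2 + (0.656)^2 = 1.432296.
  rho(2) = 0.041552 / 1.432296 = 0.0290.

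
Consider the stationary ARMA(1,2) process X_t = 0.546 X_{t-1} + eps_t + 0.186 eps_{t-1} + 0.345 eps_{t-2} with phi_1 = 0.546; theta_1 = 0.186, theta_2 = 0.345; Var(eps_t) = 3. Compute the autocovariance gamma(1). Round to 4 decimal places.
\gamma(1) = 5.1254

Multiply the model equation by X_{t-k} and take expectations. With theta_0 = psi_0 = 1 and psi_j the MA(infinity) weights, this gives
  gamma(k) - sum_i phi_i gamma(k-i) = c_k,
  c_k = sigma^2 * sum_{j=k..q} theta_j psi_{j-k}   (c_k = 0 for k > q),
using gamma(-m) = gamma(m).
psi-weights needed (psi_j = theta_j + sum_i phi_i psi_{j-i}):
  psi_1 = theta_1 + phi_1 = 0.186 + (0.546) = 0.732
  psi_2 = theta_2 + phi_1 psi_1 = 0.345 + (0.546)(0.732) = 0.744672
Right-hand sides:
  c_0 = sigma^2 (1 + theta_1 psi_1 + theta_2 psi_2) = 3 * (1 + (0.186)(0.732) + (0.345)(0.744672)) = 3 * 1.393064 = 4.179192
  c_1 = sigma^2 (theta_1 + theta_2 psi_1) = 3 * (0.186 + (0.345)(0.732)) = 1.31562
  c_2 = sigma^2 theta_2 = 3 * (0.345) = 1.035
Equations for k = 0 and k = 1 (AR order 1):
  gamma(0) = phi_1 gamma(1) + c_0
  gamma(1) = phi_1 gamma(0) + c_1
Substituting the second into the first: gamma(0) (1 - phi_1^2) = c_0 + phi_1 c_1, so
  gamma(0) = (c_0 + phi_1 c_1) / (1 - phi_1^2) = (4.179192 + (0.546)(1.31562)) / (1 - (0.546)^2) = 4.89752 / 0.701884 = 6.977677.
  gamma(1) = phi_1 gamma(0) + c_1 = (0.546)(6.977677) + (1.31562) = 5.125432.
Therefore gamma(1) = 5.1254 (to 4 decimal places).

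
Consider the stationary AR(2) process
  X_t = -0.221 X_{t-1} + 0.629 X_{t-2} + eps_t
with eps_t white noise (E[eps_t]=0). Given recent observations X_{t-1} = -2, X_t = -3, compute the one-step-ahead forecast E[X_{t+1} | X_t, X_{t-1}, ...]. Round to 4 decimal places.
E[X_{t+1} \mid \mathcal F_t] = -0.5950

For an AR(p) model X_t = c + sum_i phi_i X_{t-i} + eps_t, the
one-step-ahead conditional mean is
  E[X_{t+1} | X_t, ...] = c + sum_i phi_i X_{t+1-i}.
Substitute known values:
  E[X_{t+1} | ...] = (-0.221) * (-3) + (0.629) * (-2)
                   = -0.5950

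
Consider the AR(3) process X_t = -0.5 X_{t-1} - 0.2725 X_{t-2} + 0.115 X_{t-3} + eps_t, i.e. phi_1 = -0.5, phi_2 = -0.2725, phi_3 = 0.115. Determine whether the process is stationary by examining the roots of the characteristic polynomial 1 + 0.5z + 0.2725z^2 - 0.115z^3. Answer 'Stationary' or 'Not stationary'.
\text{Stationary}

The AR(p) characteristic polynomial is P(z) = 1 + 0.5z + 0.2725z^2 - 0.115z^3.
Stationarity requires all roots to lie outside the unit circle, i.e. |z| > 1 for every root.
Degree 3: look for a simple real root z0 first, then factor out (1 - z/z0) and solve the remaining quadratic.
Testing z0 = 4: P(4) = 1 + (0.5)(4) + (0.2725)(4)^2 + (-0.115)(4)^3
  = 1 + (2) + (4.36) + (-7.36) = 0.  So z_0 = 4 is a root, |z_0| = 4.
Divide out the factor (1 - 0.25 z) = (1 - z/z0) (since 1/z0 = 0.25):
  P(z) = (1 - 0.25 z)(1 + (0.75) z + (0.46) z^2)
  [check: z-coef 0.75 - (0.25) = 0.5; z^2-coef 0.46 - (0.25)(0.75) = 0.2725; z^3-coef -(0.25)(0.46) = -0.115.]
Remaining roots from the quadratic factor 1 + (0.75) z + (0.46) z^2:
  Set 1 + (0.75) z + (0.46) z^2 = 0, i.e. a z^2 + b z + c = 0 with a = 0.46, b = 0.75, c = 1.
  Discriminant D = b^2 - 4ac = (0.75)^2 - 4*(0.46)*1 = 0.5625 - (1.84) = -1.2775.
  D < 0, so the roots are the complex-conjugate pair z = (-b +/- i sqrt(-D)) / (2a) = -0.8152 +/- 1.2285i.
  For a conjugate pair |z|^2 = z * conj(z) = (product of roots) = c/a = 1/(0.46) = 2.173913, so |z| = sqrt(2.173913) = 1.4744 for both roots.
Moduli of all roots: 4.0000, 1.4744, 1.4744.
All moduli strictly greater than 1? Yes.
Verdict: Stationary.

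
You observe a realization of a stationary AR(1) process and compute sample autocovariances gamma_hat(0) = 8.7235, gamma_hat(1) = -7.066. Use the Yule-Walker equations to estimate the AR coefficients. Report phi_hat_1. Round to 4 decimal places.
\hat\phi_{1} = -0.8100

The Yule-Walker equations for an AR(p) process read, in matrix form,
  Gamma_p phi = r_p,   with   (Gamma_p)_{ij} = gamma(|i - j|),
                       (r_p)_i = gamma(i),   i,j = 1..p.
Substitute the sample gammas (Toeplitz matrix and right-hand side of size 1):
  Gamma_p = [[8.7235]]
  r_p     = [-7.066]
With p = 1 this is the single equation gamma(0) phi_1 = gamma(1):
  phi_hat_1 = gamma(1) / gamma(0) = -7.066 / 8.7235 = -0.8100.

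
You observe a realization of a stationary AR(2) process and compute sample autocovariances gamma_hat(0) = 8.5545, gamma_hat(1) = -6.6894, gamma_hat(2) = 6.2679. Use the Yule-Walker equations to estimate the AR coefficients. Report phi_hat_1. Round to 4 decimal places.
\hat\phi_{1} = -0.5380

The Yule-Walker equations for an AR(p) process read, in matrix form,
  Gamma_p phi = r_p,   with   (Gamma_p)_{ij} = gamma(|i - j|),
                       (r_p)_i = gamma(i),   i,j = 1..p.
Substitute the sample gammas (Toeplitz matrix and right-hand side of size 2):
  Gamma_p = [[8.5545, -6.6894], [-6.6894, 8.5545]]
  r_p     = [-6.6894, 6.2679]
Written out:
  8.5545 phi_1 - 6.6894 phi_2 = -6.6894
  -6.6894 phi_1 + 8.5545 phi_2 = 6.2679
Solve by Cramer's rule:
  det = gamma(0)^2 - gamma(1)^2 = (8.5545)^2 - (-6.6894)^2 = 73.17947025 - 44.74807236 = 28.43139789
  phi_hat_1 = [gamma(1) gamma(0) - gamma(1) gamma(2)] / det = [(-6.6894)(8.5545) - (-6.6894)(6.2679)] / 28.43139789 = -15.29598204 / 28.43139789 = -0.538
  phi_hat_2 = [gamma(0) gamma(2) - gamma(1)^2] / det = [(8.5545)(6.2679) - (-6.6894)^2] / 28.43139789 = 8.87067819 / 28.43139789 = 0.312
So phi_hat = [-0.5380, 0.3120].
Therefore phi_hat_1 = -0.5380.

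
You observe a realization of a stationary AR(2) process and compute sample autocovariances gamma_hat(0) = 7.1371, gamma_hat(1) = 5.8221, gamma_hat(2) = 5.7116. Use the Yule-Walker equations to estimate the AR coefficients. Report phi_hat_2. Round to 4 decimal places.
\hat\phi_{2} = 0.4030

The Yule-Walker equations for an AR(p) process read, in matrix form,
  Gamma_p phi = r_p,   with   (Gamma_p)_{ij} = gamma(|i - j|),
                       (r_p)_i = gamma(i),   i,j = 1..p.
Substitute the sample gammas (Toeplitz matrix and right-hand side of size 2):
  Gamma_p = [[7.1371, 5.8221], [5.8221, 7.1371]]
  r_p     = [5.8221, 5.7116]
Written out:
  7.1371 phi_1 + 5.8221 phi_2 = 5.8221
  5.8221 phi_1 + 7.1371 phi_2 = 5.7116
Solve by Cramer's rule:
  det = gamma(0)^2 - gamma(1)^2 = (7.1371)^2 - (5.8221)^2 = 50.93819641 - 33.89684841 = 17.041348
  phi_hat_1 = [gamma(1) gamma(0) - gamma(1) gamma(2)] / det = [(5.8221)(7.1371) - (5.8221)(5.7116)] / 17.041348 = 8.29940355 / 17.041348 = 0.487
  phi_hat_2 = [gamma(0) gamma(2) - gamma(1)^2] / det = [(7.1371)(5.7116) - (5.8221)^2] / 17.041348 = 6.86741195 / 17.041348 = 0.403
So phi_hat = [0.4870, 0.4030].
Therefore phi_hat_2 = 0.4030.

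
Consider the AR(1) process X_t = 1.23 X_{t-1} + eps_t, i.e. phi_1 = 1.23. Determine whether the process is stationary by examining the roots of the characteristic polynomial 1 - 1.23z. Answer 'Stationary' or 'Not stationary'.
\text{Not stationary}

The AR(p) characteristic polynomial is P(z) = 1 - 1.23z.
Stationarity requires all roots to lie outside the unit circle, i.e. |z| > 1 for every root.
This is linear in z: 1 + (-1.23) z = 0  =>  z = -1/(-1.23) = 0.813008,  |z| = 0.813008.
Moduli of all roots: 0.8130.
All moduli strictly greater than 1? No.
Verdict: Not stationary.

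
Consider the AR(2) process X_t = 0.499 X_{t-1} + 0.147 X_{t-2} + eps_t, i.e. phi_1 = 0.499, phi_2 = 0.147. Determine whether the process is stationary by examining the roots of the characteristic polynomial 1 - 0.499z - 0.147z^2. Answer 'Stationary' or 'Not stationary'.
\text{Stationary}

The AR(p) characteristic polynomial is P(z) = 1 - 0.499z - 0.147z^2.
Stationarity requires all roots to lie outside the unit circle, i.e. |z| > 1 for every root.
Set 1 + (-0.499) z + (-0.147) z^2 = 0, i.e. a z^2 + b z + c = 0 with a = -0.147, b = -0.499, c = 1.
Discriminant D = b^2 - 4ac = (-0.499)^2 - 4*(-0.147)*1 = 0.249001 - (-0.588) = 0.837001.
D >= 0, so the roots are real: z = (-b +/- sqrt(D)) / (2a) = (0.499 +/- 0.914878) / (-0.294).
  z_1 = (0.499 + 0.914878) / (-0.294) = -4.8091,   |z_1| = 4.8091.
  z_2 = (0.499 - 0.914878) / (-0.294) = 1.4145,   |z_2| = 1.4145.
Moduli of all roots: 4.8091, 1.4145.
All moduli strictly greater than 1? Yes.
Verdict: Stationary.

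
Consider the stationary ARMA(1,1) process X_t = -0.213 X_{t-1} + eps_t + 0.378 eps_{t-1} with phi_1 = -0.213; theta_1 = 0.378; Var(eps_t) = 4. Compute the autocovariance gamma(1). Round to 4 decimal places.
\gamma(1) = 0.6357

Multiply the model equation by X_{t-k} and take expectations. With theta_0 = psi_0 = 1 and psi_j the MA(infinity) weights, this gives
  gamma(k) - sum_i phi_i gamma(k-i) = c_k,
  c_k = sigma^2 * sum_{j=k..q} theta_j psi_{j-k}   (c_k = 0 for k > q),
using gamma(-m) = gamma(m).
psi-weights needed (psi_j = theta_j + sum_i phi_i psi_{j-i}):
  psi_1 = theta_1 + phi_1 = 0.378 + (-0.213) = 0.165
Right-hand sides:
  c_0 = sigma^2 (1 + theta_1 psi_1) = 4 * (1 + (0.378)(0.165)) = 4 * 1.06237 = 4.24948
  c_1 = sigma^2 theta_1 = 4 * (0.378) = 1.512
  c_2 = 0
Equations for k = 0 and k = 1 (AR order 1):
  gamma(0) = phi_1 gamma(1) + c_0
  gamma(1) = phi_1 gamma(0) + c_1
Substituting the second into the first: gamma(0) (1 - phi_1^2) = c_0 + phi_1 c_1, so
  gamma(0) = (c_0 + phi_1 c_1) / (1 - phi_1^2) = (4.24948 + (-0.213)(1.512)) / (1 - (-0.213)^2) = 3.927424 / 0.954631 = 4.114075.
  gamma(1) = phi_1 gamma(0) + c_1 = (-0.213)(4.114075) + (1.512) = 0.635702.
Therefore gamma(1) = 0.6357 (to 4 decimal places).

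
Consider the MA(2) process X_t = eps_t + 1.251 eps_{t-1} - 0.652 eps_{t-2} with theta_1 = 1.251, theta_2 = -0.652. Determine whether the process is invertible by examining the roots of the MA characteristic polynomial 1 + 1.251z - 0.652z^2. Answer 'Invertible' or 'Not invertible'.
\text{Not invertible}

The MA(q) characteristic polynomial is P(z) = 1 + 1.251z - 0.652z^2.
Invertibility requires all roots to lie outside the unit circle, i.e. |z| > 1 for every root.
Set 1 + (1.251) z + (-0.652) z^2 = 0, i.e. a z^2 + b z + c = 0 with a = -0.652, b = 1.251, c = 1.
Discriminant D = b^2 - 4ac = (1.251)^2 - 4*(-0.652)*1 = 1.565001 - (-2.608) = 4.173001.
D >= 0, so the roots are real: z = (-b +/- sqrt(D)) / (2a) = (-1.251 +/- 2.042792) / (-1.304).
  z_1 = (-1.251 + 2.042792) / (-1.304) = -0.6072,   |z_1| = 0.6072.
  z_2 = (-1.251 - 2.042792) / (-1.304) = 2.5259,   |z_2| = 2.5259.
Moduli of all roots: 0.6072, 2.5259.
All moduli strictly greater than 1? No.
Verdict: Not invertible.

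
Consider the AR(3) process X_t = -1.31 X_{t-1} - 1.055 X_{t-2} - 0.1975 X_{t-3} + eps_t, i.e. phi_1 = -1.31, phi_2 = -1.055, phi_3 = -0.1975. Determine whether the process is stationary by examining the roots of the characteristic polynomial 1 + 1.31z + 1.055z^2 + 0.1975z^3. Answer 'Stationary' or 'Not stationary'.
\text{Stationary}

The AR(p) characteristic polynomial is P(z) = 1 + 1.31z + 1.055z^2 + 0.1975z^3.
Stationarity requires all roots to lie outside the unit circle, i.e. |z| > 1 for every root.
Degree 3: look for a simple real root z0 first, then factor out (1 - z/z0) and solve the remaining quadratic.
Testing z0 = -4: P(-4) = 1 + (1.31)(-4) + (1.055)(-4)^2 + (0.1975)(-4)^3
  = 1 + (-5.24) + (16.88) + (-12.64) = 0.  So z_0 = -4 is a root, |z_0| = 4.
Divide out the factor (1 + 0.25 z) = (1 - z/z0) (since 1/z0 = -0.25):
  P(z) = (1 + 0.25 z)(1 + (1.06) z + (0.79) z^2)
  [check: z-coef 1.06 - (-0.25) = 1.31; z^2-coef 0.79 - (-0.25)(1.06) = 1.055; z^3-coef -(-0.25)(0.79) = 0.1975.]
Remaining roots from the quadratic factor 1 + (1.06) z + (0.79) z^2:
  Set 1 + (1.06) z + (0.79) z^2 = 0, i.e. a z^2 + b z + c = 0 with a = 0.79, b = 1.06, c = 1.
  Discriminant D = b^2 - 4ac = (1.06)^2 - 4*(0.79)*1 = 1.1236 - (3.16) = -2.0364.
  D < 0, so the roots are the complex-conjugate pair z = (-b +/- i sqrt(-D)) / (2a) = -0.6709 +/- 0.9032i.
  For a conjugate pair |z|^2 = z * conj(z) = (product of roots) = c/a = 1/(0.79) = 1.265823, so |z| = sqrt(1.265823) = 1.1251 for both roots.
Moduli of all roots: 4.0000, 1.1251, 1.1251.
All moduli strictly greater than 1? Yes.
Verdict: Stationary.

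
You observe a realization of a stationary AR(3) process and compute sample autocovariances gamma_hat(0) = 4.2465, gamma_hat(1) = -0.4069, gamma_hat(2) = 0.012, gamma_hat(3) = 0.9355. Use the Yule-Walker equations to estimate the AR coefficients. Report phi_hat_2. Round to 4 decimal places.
\hat\phi_{2} = 0.0150

The Yule-Walker equations for an AR(p) process read, in matrix form,
  Gamma_p phi = r_p,   with   (Gamma_p)_{ij} = gamma(|i - j|),
                       (r_p)_i = gamma(i),   i,j = 1..p.
Substitute the sample gammas (Toeplitz matrix and right-hand side of size 3):
  Gamma_p = [[4.2465, -0.4069, 0.012], [-0.4069, 4.2465, -0.4069], [0.012, -0.4069, 4.2465]]
  r_p     = [-0.4069, 0.012, 0.9355]
Written out (R1..R3):
  (R1) 4.2465 phi_1 - 0.4069 phi_2 + 0.012 phi_3 = -0.4069
  (R2) -0.4069 phi_1 + 4.2465 phi_2 - 0.4069 phi_3 = 0.012
  (R3) 0.012 phi_1 - 0.4069 phi_2 + 4.2465 phi_3 = 0.9355
Gaussian elimination:
  R2 <- R2 - (-0.4069/4.2465) R1 = R2 - (-0.09582) R1:  4.207511 phi_2 - 0.40575 phi_3 = -0.026989
  R3 <- R3 - (0.012/4.2465) R1 = R3 - (0.002826) R1:  -0.40575 phi_2 + 4.246466 phi_3 = 0.93665
  R3 <- R3 - (-0.40575/4.207511) R2 = R3 - (-0.096435) R2:  4.207338 phi_3 = 0.934047
Back-substitution:
  phi_hat_3 = 0.934047 / 4.207338 = 0.222004
  phi_hat_2 = (-0.026989 - (-0.40575)(0.222004)) / 4.207511 = 0.014994
  phi_hat_1 = (-0.4069 - (-0.4069)(0.014994) - (0.012)(0.222004)) / 4.2465 = -0.095011
So phi_hat = [-0.0950, 0.0150, 0.2220].
Therefore phi_hat_2 = 0.0150.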